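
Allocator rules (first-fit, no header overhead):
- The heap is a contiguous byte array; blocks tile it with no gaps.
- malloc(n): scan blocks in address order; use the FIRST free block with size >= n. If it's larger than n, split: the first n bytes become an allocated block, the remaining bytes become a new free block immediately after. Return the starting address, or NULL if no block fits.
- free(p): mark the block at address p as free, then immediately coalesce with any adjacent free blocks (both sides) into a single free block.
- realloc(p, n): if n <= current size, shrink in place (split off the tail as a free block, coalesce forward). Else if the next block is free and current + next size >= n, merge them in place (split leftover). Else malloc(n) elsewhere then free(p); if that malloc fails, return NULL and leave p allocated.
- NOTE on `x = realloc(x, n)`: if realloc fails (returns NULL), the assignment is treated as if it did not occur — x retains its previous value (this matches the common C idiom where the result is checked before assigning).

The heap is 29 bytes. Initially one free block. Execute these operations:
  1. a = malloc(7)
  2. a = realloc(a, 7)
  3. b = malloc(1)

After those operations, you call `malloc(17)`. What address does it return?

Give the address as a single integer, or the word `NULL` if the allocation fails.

Answer: 8

Derivation:
Op 1: a = malloc(7) -> a = 0; heap: [0-6 ALLOC][7-28 FREE]
Op 2: a = realloc(a, 7) -> a = 0; heap: [0-6 ALLOC][7-28 FREE]
Op 3: b = malloc(1) -> b = 7; heap: [0-6 ALLOC][7-7 ALLOC][8-28 FREE]
malloc(17): first-fit scan over [0-6 ALLOC][7-7 ALLOC][8-28 FREE] -> 8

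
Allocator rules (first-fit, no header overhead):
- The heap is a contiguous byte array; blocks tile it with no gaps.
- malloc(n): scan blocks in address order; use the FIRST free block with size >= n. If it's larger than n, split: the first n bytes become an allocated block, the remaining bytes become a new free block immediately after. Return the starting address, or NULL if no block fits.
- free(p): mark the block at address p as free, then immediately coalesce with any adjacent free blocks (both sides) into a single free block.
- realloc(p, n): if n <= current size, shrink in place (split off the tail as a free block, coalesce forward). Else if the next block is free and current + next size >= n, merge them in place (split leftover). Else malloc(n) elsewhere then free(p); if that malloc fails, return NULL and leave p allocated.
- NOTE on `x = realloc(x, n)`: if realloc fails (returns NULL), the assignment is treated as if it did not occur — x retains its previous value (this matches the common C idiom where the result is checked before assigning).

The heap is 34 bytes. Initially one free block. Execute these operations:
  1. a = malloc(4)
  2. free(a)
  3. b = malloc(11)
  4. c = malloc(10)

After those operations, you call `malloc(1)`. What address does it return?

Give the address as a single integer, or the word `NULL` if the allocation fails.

Op 1: a = malloc(4) -> a = 0; heap: [0-3 ALLOC][4-33 FREE]
Op 2: free(a) -> (freed a); heap: [0-33 FREE]
Op 3: b = malloc(11) -> b = 0; heap: [0-10 ALLOC][11-33 FREE]
Op 4: c = malloc(10) -> c = 11; heap: [0-10 ALLOC][11-20 ALLOC][21-33 FREE]
malloc(1): first-fit scan over [0-10 ALLOC][11-20 ALLOC][21-33 FREE] -> 21

Answer: 21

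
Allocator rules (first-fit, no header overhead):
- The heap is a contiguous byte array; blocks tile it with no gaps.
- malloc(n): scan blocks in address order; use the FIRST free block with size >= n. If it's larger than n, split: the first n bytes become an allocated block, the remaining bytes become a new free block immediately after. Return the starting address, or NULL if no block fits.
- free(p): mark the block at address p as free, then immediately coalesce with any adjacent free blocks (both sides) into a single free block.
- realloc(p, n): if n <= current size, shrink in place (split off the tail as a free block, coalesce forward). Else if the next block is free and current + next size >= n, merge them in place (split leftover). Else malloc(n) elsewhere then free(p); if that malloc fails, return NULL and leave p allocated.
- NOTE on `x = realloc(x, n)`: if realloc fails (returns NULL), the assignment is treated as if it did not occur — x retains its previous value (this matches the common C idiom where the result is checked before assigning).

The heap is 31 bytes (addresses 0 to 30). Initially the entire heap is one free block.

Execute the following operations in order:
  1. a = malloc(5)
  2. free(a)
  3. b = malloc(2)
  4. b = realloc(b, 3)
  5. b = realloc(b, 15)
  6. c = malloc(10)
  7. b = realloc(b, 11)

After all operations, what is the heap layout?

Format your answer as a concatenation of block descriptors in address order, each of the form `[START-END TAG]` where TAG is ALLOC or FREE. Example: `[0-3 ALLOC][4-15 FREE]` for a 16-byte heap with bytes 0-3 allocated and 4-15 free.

Op 1: a = malloc(5) -> a = 0; heap: [0-4 ALLOC][5-30 FREE]
Op 2: free(a) -> (freed a); heap: [0-30 FREE]
Op 3: b = malloc(2) -> b = 0; heap: [0-1 ALLOC][2-30 FREE]
Op 4: b = realloc(b, 3) -> b = 0; heap: [0-2 ALLOC][3-30 FREE]
Op 5: b = realloc(b, 15) -> b = 0; heap: [0-14 ALLOC][15-30 FREE]
Op 6: c = malloc(10) -> c = 15; heap: [0-14 ALLOC][15-24 ALLOC][25-30 FREE]
Op 7: b = realloc(b, 11) -> b = 0; heap: [0-10 ALLOC][11-14 FREE][15-24 ALLOC][25-30 FREE]

Answer: [0-10 ALLOC][11-14 FREE][15-24 ALLOC][25-30 FREE]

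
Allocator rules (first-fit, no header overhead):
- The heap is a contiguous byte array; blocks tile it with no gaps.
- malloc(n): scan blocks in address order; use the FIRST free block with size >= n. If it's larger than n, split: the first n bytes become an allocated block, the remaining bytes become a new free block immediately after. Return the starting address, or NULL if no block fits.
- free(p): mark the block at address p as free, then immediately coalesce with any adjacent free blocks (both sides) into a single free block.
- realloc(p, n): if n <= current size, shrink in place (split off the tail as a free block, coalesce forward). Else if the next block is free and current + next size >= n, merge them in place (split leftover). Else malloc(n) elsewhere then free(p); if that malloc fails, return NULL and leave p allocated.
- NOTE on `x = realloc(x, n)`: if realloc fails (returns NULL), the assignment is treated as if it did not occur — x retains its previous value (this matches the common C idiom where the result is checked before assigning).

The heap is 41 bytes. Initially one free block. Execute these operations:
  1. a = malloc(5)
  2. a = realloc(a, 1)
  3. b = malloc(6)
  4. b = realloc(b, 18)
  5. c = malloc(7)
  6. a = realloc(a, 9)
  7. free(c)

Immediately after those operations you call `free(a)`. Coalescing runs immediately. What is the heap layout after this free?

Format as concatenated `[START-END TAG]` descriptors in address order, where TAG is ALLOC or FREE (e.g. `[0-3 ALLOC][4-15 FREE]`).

Op 1: a = malloc(5) -> a = 0; heap: [0-4 ALLOC][5-40 FREE]
Op 2: a = realloc(a, 1) -> a = 0; heap: [0-0 ALLOC][1-40 FREE]
Op 3: b = malloc(6) -> b = 1; heap: [0-0 ALLOC][1-6 ALLOC][7-40 FREE]
Op 4: b = realloc(b, 18) -> b = 1; heap: [0-0 ALLOC][1-18 ALLOC][19-40 FREE]
Op 5: c = malloc(7) -> c = 19; heap: [0-0 ALLOC][1-18 ALLOC][19-25 ALLOC][26-40 FREE]
Op 6: a = realloc(a, 9) -> a = 26; heap: [0-0 FREE][1-18 ALLOC][19-25 ALLOC][26-34 ALLOC][35-40 FREE]
Op 7: free(c) -> (freed c); heap: [0-0 FREE][1-18 ALLOC][19-25 FREE][26-34 ALLOC][35-40 FREE]
free(a): a = 26 -> block [26-34 ALLOC]; mark free, coalesce with adjacent free neighbors -> [0-0 FREE][1-18 ALLOC][19-40 FREE]

Answer: [0-0 FREE][1-18 ALLOC][19-40 FREE]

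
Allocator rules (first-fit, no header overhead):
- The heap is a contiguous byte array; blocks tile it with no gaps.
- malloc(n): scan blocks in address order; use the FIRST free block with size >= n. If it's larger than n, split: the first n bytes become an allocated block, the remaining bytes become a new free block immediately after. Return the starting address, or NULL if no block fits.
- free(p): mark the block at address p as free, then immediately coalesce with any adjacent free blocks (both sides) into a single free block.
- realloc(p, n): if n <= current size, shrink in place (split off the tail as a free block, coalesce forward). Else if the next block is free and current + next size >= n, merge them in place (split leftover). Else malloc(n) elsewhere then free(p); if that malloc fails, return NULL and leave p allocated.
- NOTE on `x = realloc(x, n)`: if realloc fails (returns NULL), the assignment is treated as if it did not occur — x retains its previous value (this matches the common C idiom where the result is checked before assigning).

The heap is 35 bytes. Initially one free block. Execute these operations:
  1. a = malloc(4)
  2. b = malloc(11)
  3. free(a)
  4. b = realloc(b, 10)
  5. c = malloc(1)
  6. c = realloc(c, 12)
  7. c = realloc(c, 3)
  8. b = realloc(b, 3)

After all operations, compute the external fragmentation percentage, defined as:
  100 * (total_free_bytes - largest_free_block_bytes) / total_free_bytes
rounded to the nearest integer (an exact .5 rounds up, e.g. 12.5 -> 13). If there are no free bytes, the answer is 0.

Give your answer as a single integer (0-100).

Op 1: a = malloc(4) -> a = 0; heap: [0-3 ALLOC][4-34 FREE]
Op 2: b = malloc(11) -> b = 4; heap: [0-3 ALLOC][4-14 ALLOC][15-34 FREE]
Op 3: free(a) -> (freed a); heap: [0-3 FREE][4-14 ALLOC][15-34 FREE]
Op 4: b = realloc(b, 10) -> b = 4; heap: [0-3 FREE][4-13 ALLOC][14-34 FREE]
Op 5: c = malloc(1) -> c = 0; heap: [0-0 ALLOC][1-3 FREE][4-13 ALLOC][14-34 FREE]
Op 6: c = realloc(c, 12) -> c = 14; heap: [0-3 FREE][4-13 ALLOC][14-25 ALLOC][26-34 FREE]
Op 7: c = realloc(c, 3) -> c = 14; heap: [0-3 FREE][4-13 ALLOC][14-16 ALLOC][17-34 FREE]
Op 8: b = realloc(b, 3) -> b = 4; heap: [0-3 FREE][4-6 ALLOC][7-13 FREE][14-16 ALLOC][17-34 FREE]
Free blocks: [4 7 18] total_free=29 largest=18 -> 100*(29-18)/29 = 1100/29 ≈ 37.931 -> rounds to 38

Answer: 38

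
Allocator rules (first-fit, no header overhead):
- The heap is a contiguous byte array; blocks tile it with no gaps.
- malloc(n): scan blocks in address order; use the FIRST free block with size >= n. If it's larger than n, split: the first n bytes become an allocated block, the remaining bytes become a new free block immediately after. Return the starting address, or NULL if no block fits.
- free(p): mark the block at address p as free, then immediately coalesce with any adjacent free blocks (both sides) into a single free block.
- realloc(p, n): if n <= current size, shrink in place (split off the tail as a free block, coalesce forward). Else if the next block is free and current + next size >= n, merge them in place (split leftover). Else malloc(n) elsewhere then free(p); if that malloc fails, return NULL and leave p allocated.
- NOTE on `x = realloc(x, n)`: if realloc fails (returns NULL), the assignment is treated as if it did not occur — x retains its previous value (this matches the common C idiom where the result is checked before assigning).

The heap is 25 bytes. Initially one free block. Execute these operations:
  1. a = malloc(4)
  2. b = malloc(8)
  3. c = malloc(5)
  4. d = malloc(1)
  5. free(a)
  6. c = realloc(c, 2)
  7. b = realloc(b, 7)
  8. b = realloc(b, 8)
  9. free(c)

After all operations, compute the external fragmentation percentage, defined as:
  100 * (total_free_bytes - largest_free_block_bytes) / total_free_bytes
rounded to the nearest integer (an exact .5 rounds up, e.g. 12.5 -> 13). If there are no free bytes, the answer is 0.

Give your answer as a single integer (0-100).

Op 1: a = malloc(4) -> a = 0; heap: [0-3 ALLOC][4-24 FREE]
Op 2: b = malloc(8) -> b = 4; heap: [0-3 ALLOC][4-11 ALLOC][12-24 FREE]
Op 3: c = malloc(5) -> c = 12; heap: [0-3 ALLOC][4-11 ALLOC][12-16 ALLOC][17-24 FREE]
Op 4: d = malloc(1) -> d = 17; heap: [0-3 ALLOC][4-11 ALLOC][12-16 ALLOC][17-17 ALLOC][18-24 FREE]
Op 5: free(a) -> (freed a); heap: [0-3 FREE][4-11 ALLOC][12-16 ALLOC][17-17 ALLOC][18-24 FREE]
Op 6: c = realloc(c, 2) -> c = 12; heap: [0-3 FREE][4-11 ALLOC][12-13 ALLOC][14-16 FREE][17-17 ALLOC][18-24 FREE]
Op 7: b = realloc(b, 7) -> b = 4; heap: [0-3 FREE][4-10 ALLOC][11-11 FREE][12-13 ALLOC][14-16 FREE][17-17 ALLOC][18-24 FREE]
Op 8: b = realloc(b, 8) -> b = 4; heap: [0-3 FREE][4-11 ALLOC][12-13 ALLOC][14-16 FREE][17-17 ALLOC][18-24 FREE]
Op 9: free(c) -> (freed c); heap: [0-3 FREE][4-11 ALLOC][12-16 FREE][17-17 ALLOC][18-24 FREE]
Free blocks: [4 5 7] total_free=16 largest=7 -> 100*(16-7)/16 = 900/16 = 56.25 -> rounds to 56

Answer: 56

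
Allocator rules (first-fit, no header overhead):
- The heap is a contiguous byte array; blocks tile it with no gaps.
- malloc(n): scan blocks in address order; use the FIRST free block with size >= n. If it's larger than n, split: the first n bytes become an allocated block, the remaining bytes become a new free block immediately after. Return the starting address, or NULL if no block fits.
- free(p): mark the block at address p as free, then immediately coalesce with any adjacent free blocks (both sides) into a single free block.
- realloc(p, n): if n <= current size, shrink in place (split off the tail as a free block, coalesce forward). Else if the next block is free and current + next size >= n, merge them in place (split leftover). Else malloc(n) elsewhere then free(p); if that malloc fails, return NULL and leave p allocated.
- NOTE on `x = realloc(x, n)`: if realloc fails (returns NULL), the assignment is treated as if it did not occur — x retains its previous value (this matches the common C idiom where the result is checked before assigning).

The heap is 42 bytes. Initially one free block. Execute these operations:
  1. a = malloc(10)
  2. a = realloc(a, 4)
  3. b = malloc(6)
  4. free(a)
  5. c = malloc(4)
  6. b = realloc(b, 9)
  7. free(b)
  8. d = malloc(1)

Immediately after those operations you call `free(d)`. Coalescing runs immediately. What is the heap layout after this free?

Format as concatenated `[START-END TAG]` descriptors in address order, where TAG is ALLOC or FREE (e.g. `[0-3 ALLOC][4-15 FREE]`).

Answer: [0-3 ALLOC][4-41 FREE]

Derivation:
Op 1: a = malloc(10) -> a = 0; heap: [0-9 ALLOC][10-41 FREE]
Op 2: a = realloc(a, 4) -> a = 0; heap: [0-3 ALLOC][4-41 FREE]
Op 3: b = malloc(6) -> b = 4; heap: [0-3 ALLOC][4-9 ALLOC][10-41 FREE]
Op 4: free(a) -> (freed a); heap: [0-3 FREE][4-9 ALLOC][10-41 FREE]
Op 5: c = malloc(4) -> c = 0; heap: [0-3 ALLOC][4-9 ALLOC][10-41 FREE]
Op 6: b = realloc(b, 9) -> b = 4; heap: [0-3 ALLOC][4-12 ALLOC][13-41 FREE]
Op 7: free(b) -> (freed b); heap: [0-3 ALLOC][4-41 FREE]
Op 8: d = malloc(1) -> d = 4; heap: [0-3 ALLOC][4-4 ALLOC][5-41 FREE]
free(d): d = 4 -> block [4-4 ALLOC]; mark free, coalesce with adjacent free neighbors -> [0-3 ALLOC][4-41 FREE]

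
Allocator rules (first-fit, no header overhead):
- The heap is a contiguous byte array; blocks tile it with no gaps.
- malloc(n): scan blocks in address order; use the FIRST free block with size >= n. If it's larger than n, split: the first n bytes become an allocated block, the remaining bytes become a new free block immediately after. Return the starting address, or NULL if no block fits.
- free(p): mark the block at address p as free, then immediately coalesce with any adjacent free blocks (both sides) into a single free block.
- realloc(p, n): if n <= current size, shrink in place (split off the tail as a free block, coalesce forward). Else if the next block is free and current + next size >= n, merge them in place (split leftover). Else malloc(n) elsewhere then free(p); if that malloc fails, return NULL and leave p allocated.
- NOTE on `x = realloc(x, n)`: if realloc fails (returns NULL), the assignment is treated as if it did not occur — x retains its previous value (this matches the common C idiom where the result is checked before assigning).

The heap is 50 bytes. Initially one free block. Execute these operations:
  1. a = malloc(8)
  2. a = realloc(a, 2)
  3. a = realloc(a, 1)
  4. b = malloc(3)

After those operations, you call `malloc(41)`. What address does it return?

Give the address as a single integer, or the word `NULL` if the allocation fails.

Answer: 4

Derivation:
Op 1: a = malloc(8) -> a = 0; heap: [0-7 ALLOC][8-49 FREE]
Op 2: a = realloc(a, 2) -> a = 0; heap: [0-1 ALLOC][2-49 FREE]
Op 3: a = realloc(a, 1) -> a = 0; heap: [0-0 ALLOC][1-49 FREE]
Op 4: b = malloc(3) -> b = 1; heap: [0-0 ALLOC][1-3 ALLOC][4-49 FREE]
malloc(41): first-fit scan over [0-0 ALLOC][1-3 ALLOC][4-49 FREE] -> 4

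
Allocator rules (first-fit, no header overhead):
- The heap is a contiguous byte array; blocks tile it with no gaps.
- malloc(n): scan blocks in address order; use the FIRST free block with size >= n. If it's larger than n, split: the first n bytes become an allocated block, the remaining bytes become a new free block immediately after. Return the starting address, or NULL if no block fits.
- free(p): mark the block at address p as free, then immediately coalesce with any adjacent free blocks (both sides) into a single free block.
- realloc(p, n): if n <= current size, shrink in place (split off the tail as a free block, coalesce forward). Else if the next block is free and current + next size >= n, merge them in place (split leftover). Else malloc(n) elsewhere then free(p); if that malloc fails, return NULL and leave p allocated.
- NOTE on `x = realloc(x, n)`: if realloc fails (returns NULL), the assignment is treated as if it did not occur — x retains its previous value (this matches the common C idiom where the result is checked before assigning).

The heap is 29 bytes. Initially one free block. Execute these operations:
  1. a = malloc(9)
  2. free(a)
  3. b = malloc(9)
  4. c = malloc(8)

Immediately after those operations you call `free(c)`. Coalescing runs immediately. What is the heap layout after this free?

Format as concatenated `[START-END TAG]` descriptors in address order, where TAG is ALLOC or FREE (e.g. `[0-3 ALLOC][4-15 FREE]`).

Op 1: a = malloc(9) -> a = 0; heap: [0-8 ALLOC][9-28 FREE]
Op 2: free(a) -> (freed a); heap: [0-28 FREE]
Op 3: b = malloc(9) -> b = 0; heap: [0-8 ALLOC][9-28 FREE]
Op 4: c = malloc(8) -> c = 9; heap: [0-8 ALLOC][9-16 ALLOC][17-28 FREE]
free(c): c = 9 -> block [9-16 ALLOC]; mark free, coalesce with adjacent free neighbors -> [0-8 ALLOC][9-28 FREE]

Answer: [0-8 ALLOC][9-28 FREE]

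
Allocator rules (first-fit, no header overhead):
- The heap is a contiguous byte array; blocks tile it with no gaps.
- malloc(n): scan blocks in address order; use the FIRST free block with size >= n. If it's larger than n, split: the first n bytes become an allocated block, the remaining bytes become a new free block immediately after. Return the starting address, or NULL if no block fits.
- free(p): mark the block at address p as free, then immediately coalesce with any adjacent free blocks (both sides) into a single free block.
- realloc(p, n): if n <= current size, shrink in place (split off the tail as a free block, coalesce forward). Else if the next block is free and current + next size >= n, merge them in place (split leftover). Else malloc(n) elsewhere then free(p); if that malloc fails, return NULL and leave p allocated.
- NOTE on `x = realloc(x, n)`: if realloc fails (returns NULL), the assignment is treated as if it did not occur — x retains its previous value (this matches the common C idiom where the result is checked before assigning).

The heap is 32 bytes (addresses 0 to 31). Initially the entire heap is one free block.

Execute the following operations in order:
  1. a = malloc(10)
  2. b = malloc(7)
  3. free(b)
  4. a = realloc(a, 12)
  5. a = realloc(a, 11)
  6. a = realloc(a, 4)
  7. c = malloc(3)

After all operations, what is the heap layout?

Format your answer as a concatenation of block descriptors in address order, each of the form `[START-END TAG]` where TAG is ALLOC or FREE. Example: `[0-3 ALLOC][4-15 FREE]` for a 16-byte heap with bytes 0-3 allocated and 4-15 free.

Answer: [0-3 ALLOC][4-6 ALLOC][7-31 FREE]

Derivation:
Op 1: a = malloc(10) -> a = 0; heap: [0-9 ALLOC][10-31 FREE]
Op 2: b = malloc(7) -> b = 10; heap: [0-9 ALLOC][10-16 ALLOC][17-31 FREE]
Op 3: free(b) -> (freed b); heap: [0-9 ALLOC][10-31 FREE]
Op 4: a = realloc(a, 12) -> a = 0; heap: [0-11 ALLOC][12-31 FREE]
Op 5: a = realloc(a, 11) -> a = 0; heap: [0-10 ALLOC][11-31 FREE]
Op 6: a = realloc(a, 4) -> a = 0; heap: [0-3 ALLOC][4-31 FREE]
Op 7: c = malloc(3) -> c = 4; heap: [0-3 ALLOC][4-6 ALLOC][7-31 FREE]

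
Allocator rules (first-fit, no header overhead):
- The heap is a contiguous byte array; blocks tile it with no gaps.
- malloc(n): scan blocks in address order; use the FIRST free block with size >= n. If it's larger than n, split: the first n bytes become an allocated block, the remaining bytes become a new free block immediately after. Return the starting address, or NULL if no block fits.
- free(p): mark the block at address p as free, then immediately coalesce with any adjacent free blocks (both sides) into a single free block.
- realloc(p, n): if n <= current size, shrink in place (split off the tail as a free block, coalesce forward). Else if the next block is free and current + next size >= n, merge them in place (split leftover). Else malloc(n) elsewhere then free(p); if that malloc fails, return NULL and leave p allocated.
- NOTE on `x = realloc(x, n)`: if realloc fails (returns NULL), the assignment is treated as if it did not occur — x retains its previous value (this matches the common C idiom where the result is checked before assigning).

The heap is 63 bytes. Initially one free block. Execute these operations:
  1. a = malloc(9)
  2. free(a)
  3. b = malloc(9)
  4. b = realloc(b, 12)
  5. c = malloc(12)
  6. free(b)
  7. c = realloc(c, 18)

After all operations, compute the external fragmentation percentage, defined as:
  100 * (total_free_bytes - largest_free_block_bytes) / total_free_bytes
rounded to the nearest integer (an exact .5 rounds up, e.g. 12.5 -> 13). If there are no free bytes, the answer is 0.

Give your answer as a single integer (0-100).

Answer: 27

Derivation:
Op 1: a = malloc(9) -> a = 0; heap: [0-8 ALLOC][9-62 FREE]
Op 2: free(a) -> (freed a); heap: [0-62 FREE]
Op 3: b = malloc(9) -> b = 0; heap: [0-8 ALLOC][9-62 FREE]
Op 4: b = realloc(b, 12) -> b = 0; heap: [0-11 ALLOC][12-62 FREE]
Op 5: c = malloc(12) -> c = 12; heap: [0-11 ALLOC][12-23 ALLOC][24-62 FREE]
Op 6: free(b) -> (freed b); heap: [0-11 FREE][12-23 ALLOC][24-62 FREE]
Op 7: c = realloc(c, 18) -> c = 12; heap: [0-11 FREE][12-29 ALLOC][30-62 FREE]
Free blocks: [12 33] total_free=45 largest=33 -> 100*(45-33)/45 = 1200/45 ≈ 26.667 -> rounds to 27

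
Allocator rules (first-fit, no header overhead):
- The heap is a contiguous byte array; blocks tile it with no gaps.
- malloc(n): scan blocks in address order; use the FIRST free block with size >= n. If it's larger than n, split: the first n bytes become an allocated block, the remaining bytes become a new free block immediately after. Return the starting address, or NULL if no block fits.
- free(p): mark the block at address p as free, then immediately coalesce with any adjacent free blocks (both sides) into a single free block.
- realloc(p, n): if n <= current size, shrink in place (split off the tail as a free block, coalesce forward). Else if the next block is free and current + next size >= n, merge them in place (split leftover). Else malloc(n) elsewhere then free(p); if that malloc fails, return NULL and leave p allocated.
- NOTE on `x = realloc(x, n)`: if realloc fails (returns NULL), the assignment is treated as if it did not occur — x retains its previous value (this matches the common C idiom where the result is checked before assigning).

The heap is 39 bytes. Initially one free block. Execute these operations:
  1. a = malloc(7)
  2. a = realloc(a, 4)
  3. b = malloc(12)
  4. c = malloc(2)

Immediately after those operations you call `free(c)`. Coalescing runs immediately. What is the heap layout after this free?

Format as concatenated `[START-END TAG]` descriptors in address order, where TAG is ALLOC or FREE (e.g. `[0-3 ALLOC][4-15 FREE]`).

Op 1: a = malloc(7) -> a = 0; heap: [0-6 ALLOC][7-38 FREE]
Op 2: a = realloc(a, 4) -> a = 0; heap: [0-3 ALLOC][4-38 FREE]
Op 3: b = malloc(12) -> b = 4; heap: [0-3 ALLOC][4-15 ALLOC][16-38 FREE]
Op 4: c = malloc(2) -> c = 16; heap: [0-3 ALLOC][4-15 ALLOC][16-17 ALLOC][18-38 FREE]
free(c): c = 16 -> block [16-17 ALLOC]; mark free, coalesce with adjacent free neighbors -> [0-3 ALLOC][4-15 ALLOC][16-38 FREE]

Answer: [0-3 ALLOC][4-15 ALLOC][16-38 FREE]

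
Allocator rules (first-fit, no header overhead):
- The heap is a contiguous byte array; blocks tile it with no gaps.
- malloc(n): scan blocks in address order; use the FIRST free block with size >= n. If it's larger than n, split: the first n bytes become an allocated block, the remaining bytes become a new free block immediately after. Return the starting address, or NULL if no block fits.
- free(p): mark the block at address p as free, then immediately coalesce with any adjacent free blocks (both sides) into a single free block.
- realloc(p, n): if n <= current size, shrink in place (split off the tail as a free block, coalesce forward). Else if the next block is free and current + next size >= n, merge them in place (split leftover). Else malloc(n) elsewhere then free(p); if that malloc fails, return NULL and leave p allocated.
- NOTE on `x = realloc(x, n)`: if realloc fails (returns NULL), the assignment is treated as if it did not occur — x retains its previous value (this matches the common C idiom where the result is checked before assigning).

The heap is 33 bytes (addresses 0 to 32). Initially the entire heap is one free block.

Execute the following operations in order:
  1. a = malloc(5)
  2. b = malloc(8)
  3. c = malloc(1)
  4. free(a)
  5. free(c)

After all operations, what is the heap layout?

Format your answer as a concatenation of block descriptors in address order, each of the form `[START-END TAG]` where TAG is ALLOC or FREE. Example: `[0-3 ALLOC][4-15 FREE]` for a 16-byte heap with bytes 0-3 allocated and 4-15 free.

Answer: [0-4 FREE][5-12 ALLOC][13-32 FREE]

Derivation:
Op 1: a = malloc(5) -> a = 0; heap: [0-4 ALLOC][5-32 FREE]
Op 2: b = malloc(8) -> b = 5; heap: [0-4 ALLOC][5-12 ALLOC][13-32 FREE]
Op 3: c = malloc(1) -> c = 13; heap: [0-4 ALLOC][5-12 ALLOC][13-13 ALLOC][14-32 FREE]
Op 4: free(a) -> (freed a); heap: [0-4 FREE][5-12 ALLOC][13-13 ALLOC][14-32 FREE]
Op 5: free(c) -> (freed c); heap: [0-4 FREE][5-12 ALLOC][13-32 FREE]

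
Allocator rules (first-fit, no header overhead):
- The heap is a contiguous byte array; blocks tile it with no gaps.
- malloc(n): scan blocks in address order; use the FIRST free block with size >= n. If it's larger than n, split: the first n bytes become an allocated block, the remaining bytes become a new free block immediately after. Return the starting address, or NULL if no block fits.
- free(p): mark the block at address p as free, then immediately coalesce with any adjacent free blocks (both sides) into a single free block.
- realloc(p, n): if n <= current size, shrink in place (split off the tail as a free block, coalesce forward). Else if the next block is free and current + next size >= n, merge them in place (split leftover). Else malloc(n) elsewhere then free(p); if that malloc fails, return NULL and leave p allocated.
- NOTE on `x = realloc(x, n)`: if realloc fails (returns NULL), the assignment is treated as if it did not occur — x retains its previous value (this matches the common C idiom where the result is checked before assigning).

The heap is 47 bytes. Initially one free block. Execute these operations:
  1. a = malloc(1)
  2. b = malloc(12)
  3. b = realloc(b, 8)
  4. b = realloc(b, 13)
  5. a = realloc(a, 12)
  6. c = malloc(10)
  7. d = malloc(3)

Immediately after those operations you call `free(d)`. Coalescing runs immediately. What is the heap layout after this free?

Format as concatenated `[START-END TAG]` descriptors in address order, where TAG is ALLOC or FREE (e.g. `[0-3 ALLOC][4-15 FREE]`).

Op 1: a = malloc(1) -> a = 0; heap: [0-0 ALLOC][1-46 FREE]
Op 2: b = malloc(12) -> b = 1; heap: [0-0 ALLOC][1-12 ALLOC][13-46 FREE]
Op 3: b = realloc(b, 8) -> b = 1; heap: [0-0 ALLOC][1-8 ALLOC][9-46 FREE]
Op 4: b = realloc(b, 13) -> b = 1; heap: [0-0 ALLOC][1-13 ALLOC][14-46 FREE]
Op 5: a = realloc(a, 12) -> a = 14; heap: [0-0 FREE][1-13 ALLOC][14-25 ALLOC][26-46 FREE]
Op 6: c = malloc(10) -> c = 26; heap: [0-0 FREE][1-13 ALLOC][14-25 ALLOC][26-35 ALLOC][36-46 FREE]
Op 7: d = malloc(3) -> d = 36; heap: [0-0 FREE][1-13 ALLOC][14-25 ALLOC][26-35 ALLOC][36-38 ALLOC][39-46 FREE]
free(d): d = 36 -> block [36-38 ALLOC]; mark free, coalesce with adjacent free neighbors -> [0-0 FREE][1-13 ALLOC][14-25 ALLOC][26-35 ALLOC][36-46 FREE]

Answer: [0-0 FREE][1-13 ALLOC][14-25 ALLOC][26-35 ALLOC][36-46 FREE]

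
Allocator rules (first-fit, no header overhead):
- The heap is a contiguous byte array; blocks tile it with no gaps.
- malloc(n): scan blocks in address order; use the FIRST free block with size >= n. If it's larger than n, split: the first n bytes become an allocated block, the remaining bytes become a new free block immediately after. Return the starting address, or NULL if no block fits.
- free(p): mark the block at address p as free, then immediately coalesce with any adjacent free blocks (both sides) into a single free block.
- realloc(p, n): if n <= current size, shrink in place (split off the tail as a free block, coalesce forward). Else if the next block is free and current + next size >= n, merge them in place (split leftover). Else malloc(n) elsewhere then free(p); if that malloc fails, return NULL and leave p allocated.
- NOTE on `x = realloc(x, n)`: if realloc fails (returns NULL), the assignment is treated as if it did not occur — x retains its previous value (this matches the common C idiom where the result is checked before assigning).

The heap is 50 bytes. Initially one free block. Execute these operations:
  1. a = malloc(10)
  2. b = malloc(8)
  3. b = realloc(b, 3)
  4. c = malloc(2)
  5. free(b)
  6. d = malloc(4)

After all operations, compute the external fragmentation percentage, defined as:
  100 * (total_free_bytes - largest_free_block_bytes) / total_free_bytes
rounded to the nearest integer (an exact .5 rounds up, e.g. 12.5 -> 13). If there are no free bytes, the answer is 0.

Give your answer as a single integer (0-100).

Op 1: a = malloc(10) -> a = 0; heap: [0-9 ALLOC][10-49 FREE]
Op 2: b = malloc(8) -> b = 10; heap: [0-9 ALLOC][10-17 ALLOC][18-49 FREE]
Op 3: b = realloc(b, 3) -> b = 10; heap: [0-9 ALLOC][10-12 ALLOC][13-49 FREE]
Op 4: c = malloc(2) -> c = 13; heap: [0-9 ALLOC][10-12 ALLOC][13-14 ALLOC][15-49 FREE]
Op 5: free(b) -> (freed b); heap: [0-9 ALLOC][10-12 FREE][13-14 ALLOC][15-49 FREE]
Op 6: d = malloc(4) -> d = 15; heap: [0-9 ALLOC][10-12 FREE][13-14 ALLOC][15-18 ALLOC][19-49 FREE]
Free blocks: [3 31] total_free=34 largest=31 -> 100*(34-31)/34 = 300/34 ≈ 8.824 -> rounds to 9

Answer: 9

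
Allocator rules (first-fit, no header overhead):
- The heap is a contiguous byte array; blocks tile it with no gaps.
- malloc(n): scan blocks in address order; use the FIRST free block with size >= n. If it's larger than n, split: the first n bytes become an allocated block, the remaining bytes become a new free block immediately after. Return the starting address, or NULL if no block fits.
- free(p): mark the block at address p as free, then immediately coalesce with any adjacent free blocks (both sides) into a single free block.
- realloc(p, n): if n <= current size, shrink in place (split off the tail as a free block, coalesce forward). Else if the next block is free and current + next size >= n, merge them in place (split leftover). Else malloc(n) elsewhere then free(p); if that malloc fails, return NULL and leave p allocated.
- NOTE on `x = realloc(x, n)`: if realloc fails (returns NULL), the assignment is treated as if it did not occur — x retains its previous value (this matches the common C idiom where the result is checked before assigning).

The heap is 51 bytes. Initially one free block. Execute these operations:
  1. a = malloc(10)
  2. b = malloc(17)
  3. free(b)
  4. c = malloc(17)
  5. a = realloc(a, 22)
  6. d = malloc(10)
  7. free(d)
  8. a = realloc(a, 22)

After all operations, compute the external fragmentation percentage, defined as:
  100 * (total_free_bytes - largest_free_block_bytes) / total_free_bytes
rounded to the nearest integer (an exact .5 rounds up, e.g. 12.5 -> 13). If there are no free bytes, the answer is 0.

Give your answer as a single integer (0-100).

Answer: 17

Derivation:
Op 1: a = malloc(10) -> a = 0; heap: [0-9 ALLOC][10-50 FREE]
Op 2: b = malloc(17) -> b = 10; heap: [0-9 ALLOC][10-26 ALLOC][27-50 FREE]
Op 3: free(b) -> (freed b); heap: [0-9 ALLOC][10-50 FREE]
Op 4: c = malloc(17) -> c = 10; heap: [0-9 ALLOC][10-26 ALLOC][27-50 FREE]
Op 5: a = realloc(a, 22) -> a = 27; heap: [0-9 FREE][10-26 ALLOC][27-48 ALLOC][49-50 FREE]
Op 6: d = malloc(10) -> d = 0; heap: [0-9 ALLOC][10-26 ALLOC][27-48 ALLOC][49-50 FREE]
Op 7: free(d) -> (freed d); heap: [0-9 FREE][10-26 ALLOC][27-48 ALLOC][49-50 FREE]
Op 8: a = realloc(a, 22) -> a = 27; heap: [0-9 FREE][10-26 ALLOC][27-48 ALLOC][49-50 FREE]
Free blocks: [10 2] total_free=12 largest=10 -> 100*(12-10)/12 = 200/12 ≈ 16.667 -> rounds to 17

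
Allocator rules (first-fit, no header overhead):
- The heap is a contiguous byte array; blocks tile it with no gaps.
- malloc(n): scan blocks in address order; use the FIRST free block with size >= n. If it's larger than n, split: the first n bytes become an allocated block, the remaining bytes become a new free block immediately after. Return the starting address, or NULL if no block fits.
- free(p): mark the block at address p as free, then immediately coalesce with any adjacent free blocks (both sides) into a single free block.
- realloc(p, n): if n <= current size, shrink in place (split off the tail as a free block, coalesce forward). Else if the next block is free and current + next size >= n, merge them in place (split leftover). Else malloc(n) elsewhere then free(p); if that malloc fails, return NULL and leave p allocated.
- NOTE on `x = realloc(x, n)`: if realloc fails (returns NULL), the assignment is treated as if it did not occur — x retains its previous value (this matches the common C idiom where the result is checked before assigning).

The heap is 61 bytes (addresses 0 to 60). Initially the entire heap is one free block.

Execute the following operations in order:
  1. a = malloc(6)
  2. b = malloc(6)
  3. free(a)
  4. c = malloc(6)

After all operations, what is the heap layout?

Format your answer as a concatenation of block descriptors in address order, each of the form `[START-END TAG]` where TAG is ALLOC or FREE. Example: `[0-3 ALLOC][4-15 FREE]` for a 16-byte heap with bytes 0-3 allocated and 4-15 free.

Answer: [0-5 ALLOC][6-11 ALLOC][12-60 FREE]

Derivation:
Op 1: a = malloc(6) -> a = 0; heap: [0-5 ALLOC][6-60 FREE]
Op 2: b = malloc(6) -> b = 6; heap: [0-5 ALLOC][6-11 ALLOC][12-60 FREE]
Op 3: free(a) -> (freed a); heap: [0-5 FREE][6-11 ALLOC][12-60 FREE]
Op 4: c = malloc(6) -> c = 0; heap: [0-5 ALLOC][6-11 ALLOC][12-60 FREE]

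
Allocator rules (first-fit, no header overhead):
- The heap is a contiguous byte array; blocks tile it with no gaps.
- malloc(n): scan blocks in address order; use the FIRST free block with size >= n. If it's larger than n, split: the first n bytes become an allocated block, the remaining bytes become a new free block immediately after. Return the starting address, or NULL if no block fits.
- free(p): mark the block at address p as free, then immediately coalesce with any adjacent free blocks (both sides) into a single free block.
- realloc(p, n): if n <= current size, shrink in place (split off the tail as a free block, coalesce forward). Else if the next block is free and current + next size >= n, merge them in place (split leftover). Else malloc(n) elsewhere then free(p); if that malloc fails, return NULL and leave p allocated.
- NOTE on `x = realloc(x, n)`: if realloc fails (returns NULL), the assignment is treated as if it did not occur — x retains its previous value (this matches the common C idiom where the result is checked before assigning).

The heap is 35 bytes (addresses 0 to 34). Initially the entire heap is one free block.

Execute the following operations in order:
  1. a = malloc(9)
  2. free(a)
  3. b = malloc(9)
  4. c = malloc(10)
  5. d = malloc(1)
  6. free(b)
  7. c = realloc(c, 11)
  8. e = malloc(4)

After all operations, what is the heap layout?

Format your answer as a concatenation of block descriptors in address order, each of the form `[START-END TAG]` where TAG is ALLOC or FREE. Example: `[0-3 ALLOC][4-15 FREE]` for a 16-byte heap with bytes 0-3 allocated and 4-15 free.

Answer: [0-3 ALLOC][4-18 FREE][19-19 ALLOC][20-30 ALLOC][31-34 FREE]

Derivation:
Op 1: a = malloc(9) -> a = 0; heap: [0-8 ALLOC][9-34 FREE]
Op 2: free(a) -> (freed a); heap: [0-34 FREE]
Op 3: b = malloc(9) -> b = 0; heap: [0-8 ALLOC][9-34 FREE]
Op 4: c = malloc(10) -> c = 9; heap: [0-8 ALLOC][9-18 ALLOC][19-34 FREE]
Op 5: d = malloc(1) -> d = 19; heap: [0-8 ALLOC][9-18 ALLOC][19-19 ALLOC][20-34 FREE]
Op 6: free(b) -> (freed b); heap: [0-8 FREE][9-18 ALLOC][19-19 ALLOC][20-34 FREE]
Op 7: c = realloc(c, 11) -> c = 20; heap: [0-18 FREE][19-19 ALLOC][20-30 ALLOC][31-34 FREE]
Op 8: e = malloc(4) -> e = 0; heap: [0-3 ALLOC][4-18 FREE][19-19 ALLOC][20-30 ALLOC][31-34 FREE]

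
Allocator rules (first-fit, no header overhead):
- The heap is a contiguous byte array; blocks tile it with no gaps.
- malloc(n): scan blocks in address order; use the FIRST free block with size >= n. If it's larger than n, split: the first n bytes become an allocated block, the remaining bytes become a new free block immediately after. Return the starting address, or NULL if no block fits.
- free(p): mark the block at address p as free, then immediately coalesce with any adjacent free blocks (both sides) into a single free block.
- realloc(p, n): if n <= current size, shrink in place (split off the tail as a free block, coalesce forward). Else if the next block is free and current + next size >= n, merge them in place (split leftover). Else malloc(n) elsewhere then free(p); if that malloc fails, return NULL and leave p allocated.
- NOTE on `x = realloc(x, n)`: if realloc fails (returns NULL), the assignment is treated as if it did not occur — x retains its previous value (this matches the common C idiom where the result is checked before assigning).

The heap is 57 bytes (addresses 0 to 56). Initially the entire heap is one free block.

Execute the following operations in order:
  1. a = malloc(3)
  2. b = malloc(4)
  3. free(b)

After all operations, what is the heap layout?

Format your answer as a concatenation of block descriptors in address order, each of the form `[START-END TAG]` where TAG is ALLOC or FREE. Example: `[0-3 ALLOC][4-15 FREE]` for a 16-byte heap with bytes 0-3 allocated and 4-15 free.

Op 1: a = malloc(3) -> a = 0; heap: [0-2 ALLOC][3-56 FREE]
Op 2: b = malloc(4) -> b = 3; heap: [0-2 ALLOC][3-6 ALLOC][7-56 FREE]
Op 3: free(b) -> (freed b); heap: [0-2 ALLOC][3-56 FREE]

Answer: [0-2 ALLOC][3-56 FREE]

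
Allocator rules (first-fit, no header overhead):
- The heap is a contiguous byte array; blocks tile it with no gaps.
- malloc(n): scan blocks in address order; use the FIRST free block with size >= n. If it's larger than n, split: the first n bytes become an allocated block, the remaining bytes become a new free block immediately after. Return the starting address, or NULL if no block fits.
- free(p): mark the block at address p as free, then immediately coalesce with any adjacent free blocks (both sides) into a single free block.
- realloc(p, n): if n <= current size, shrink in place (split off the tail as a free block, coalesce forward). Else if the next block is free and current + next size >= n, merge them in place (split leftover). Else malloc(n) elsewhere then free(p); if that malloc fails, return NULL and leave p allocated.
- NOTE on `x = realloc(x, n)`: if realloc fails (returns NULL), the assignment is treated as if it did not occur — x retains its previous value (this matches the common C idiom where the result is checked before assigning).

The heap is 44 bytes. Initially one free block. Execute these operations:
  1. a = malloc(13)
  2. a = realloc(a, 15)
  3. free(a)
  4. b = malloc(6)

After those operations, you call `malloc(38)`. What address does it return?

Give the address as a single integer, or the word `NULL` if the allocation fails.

Op 1: a = malloc(13) -> a = 0; heap: [0-12 ALLOC][13-43 FREE]
Op 2: a = realloc(a, 15) -> a = 0; heap: [0-14 ALLOC][15-43 FREE]
Op 3: free(a) -> (freed a); heap: [0-43 FREE]
Op 4: b = malloc(6) -> b = 0; heap: [0-5 ALLOC][6-43 FREE]
malloc(38): first-fit scan over [0-5 ALLOC][6-43 FREE] -> 6

Answer: 6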